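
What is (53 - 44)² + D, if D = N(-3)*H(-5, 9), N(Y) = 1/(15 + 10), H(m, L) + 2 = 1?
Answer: 2024/25 ≈ 80.960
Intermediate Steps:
H(m, L) = -1 (H(m, L) = -2 + 1 = -1)
N(Y) = 1/25
D = -1/25 (D = (1/25)*(-1) = -1/25 ≈ -0.040000)
(53 - 44)² + D = (53 - 44)² - 1/25 = 9² - 1/25 = 81 - 1/25 = 2024/25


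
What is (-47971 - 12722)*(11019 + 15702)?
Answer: -1621777653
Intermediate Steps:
(-47971 - 12722)*(11019 + 15702) = -60693*26721 = -1621777653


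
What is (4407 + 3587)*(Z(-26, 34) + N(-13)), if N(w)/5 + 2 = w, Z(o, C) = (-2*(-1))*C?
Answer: -55958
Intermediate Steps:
Z(o, C) = 2*C
N(w) = -10 + 5*w
(4407 + 3587)*(Z(-26, 34) + N(-13)) = (4407 + 3587)*(2*34 + (-10 + 5*(-13))) = 7994*(68 + (-10 - 65)) = 7994*(68 - 75) = 7994*(-7) = -55958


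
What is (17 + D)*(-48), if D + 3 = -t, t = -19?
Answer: -1584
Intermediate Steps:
D = 16 (D = -3 - 1*(-19) = -3 + 19 = 16)
(17 + D)*(-48) = (17 + 16)*(-48) = 33*(-48) = -1584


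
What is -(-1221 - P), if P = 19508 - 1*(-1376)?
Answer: 22105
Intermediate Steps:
P = 20884 (P = 19508 + 1376 = 20884)
-(-1221 - P) = -(-1221 - 1*20884) = -(-1221 - 20884) = -1*(-22105) = 22105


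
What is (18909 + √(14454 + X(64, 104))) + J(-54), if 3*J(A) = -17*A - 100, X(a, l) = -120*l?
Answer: 57545/3 + √1974 ≈ 19226.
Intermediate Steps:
J(A) = -100/3 - 17*A/3 (J(A) = (-17*A - 100)/3 = (-100 - 17*A)/3 = -100/3 - 17*A/3)
(18909 + √(14454 + X(64, 104))) + J(-54) = (18909 + √(14454 - 120*104)) + (-100/3 - 17/3*(-54)) = (18909 + √(14454 - 12480)) + (-100/3 + 306) = (18909 + √1974) + 818/3 = 57545/3 + √1974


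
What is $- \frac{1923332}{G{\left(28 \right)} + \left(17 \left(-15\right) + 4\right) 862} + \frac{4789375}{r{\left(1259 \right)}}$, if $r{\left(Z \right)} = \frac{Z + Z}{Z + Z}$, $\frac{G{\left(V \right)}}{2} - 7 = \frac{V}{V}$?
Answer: $\frac{518082023541}{108173} \approx 4.7894 \cdot 10^{6}$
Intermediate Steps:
$G{\left(V \right)} = 16$ ($G{\left(V \right)} = 14 + 2 \frac{V}{V} = 14 + 2 \cdot 1 = 14 + 2 = 16$)
$r{\left(Z \right)} = 1$ ($r{\left(Z \right)} = \frac{2 Z}{2 Z} = 2 Z \frac{1}{2 Z} = 1$)
$- \frac{1923332}{G{\left(28 \right)} + \left(17 \left(-15\right) + 4\right) 862} + \frac{4789375}{r{\left(1259 \right)}} = - \frac{1923332}{16 + \left(17 \left(-15\right) + 4\right) 862} + \frac{4789375}{1} = - \frac{1923332}{16 + \left(-255 + 4\right) 862} + 4789375 \cdot 1 = - \frac{1923332}{16 - 216362} + 4789375 = - \frac{1923332}{-216346} + 4789375 = \left(-1923332\right) \left(- \frac{1}{216346}\right) + 4789375 = \frac{961666}{108173} + 4789375 = \frac{518082023541}{108173}$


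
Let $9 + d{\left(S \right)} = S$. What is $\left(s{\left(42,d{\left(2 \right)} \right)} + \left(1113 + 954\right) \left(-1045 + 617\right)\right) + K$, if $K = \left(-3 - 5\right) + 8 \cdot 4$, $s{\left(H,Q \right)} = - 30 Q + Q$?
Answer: $-884449$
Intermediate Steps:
$d{\left(S \right)} = -9 + S$
$s{\left(H,Q \right)} = - 29 Q$
$K = 24$ ($K = -8 + 32 = 24$)
$\left(s{\left(42,d{\left(2 \right)} \right)} + \left(1113 + 954\right) \left(-1045 + 617\right)\right) + K = \left(- 29 \left(-9 + 2\right) + \left(1113 + 954\right) \left(-1045 + 617\right)\right) + 24 = \left(\left(-29\right) \left(-7\right) + 2067 \left(-428\right)\right) + 24 = \left(203 - 884676\right) + 24 = -884473 + 24 = -884449$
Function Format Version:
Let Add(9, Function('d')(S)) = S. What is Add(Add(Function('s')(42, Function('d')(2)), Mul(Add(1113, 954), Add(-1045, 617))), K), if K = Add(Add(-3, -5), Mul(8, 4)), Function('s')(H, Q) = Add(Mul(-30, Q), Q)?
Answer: -884449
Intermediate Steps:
Function('d')(S) = Add(-9, S)
Function('s')(H, Q) = Mul(-29, Q)
K = 24 (K = Add(-8, 32) = 24)
Add(Add(Function('s')(42, Function('d')(2)), Mul(Add(1113, 954), Add(-1045, 617))), K) = Add(Add(Mul(-29, Add(-9, 2)), Mul(Add(1113, 954), Add(-1045, 617))), 24) = Add(Add(Mul(-29, -7), Mul(2067, -428)), 24) = Add(Add(203, -884676), 24) = Add(-884473, 24) = -884449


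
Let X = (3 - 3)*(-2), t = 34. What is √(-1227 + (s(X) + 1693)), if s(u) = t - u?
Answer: 10*√5 ≈ 22.361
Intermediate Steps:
X = 0 (X = 0*(-2) = 0)
s(u) = 34 - u
√(-1227 + (s(X) + 1693)) = √(-1227 + ((34 - 1*0) + 1693)) = √(-1227 + ((34 + 0) + 1693)) = √(-1227 + (34 + 1693)) = √(-1227 + 1727) = √500 = 10*√5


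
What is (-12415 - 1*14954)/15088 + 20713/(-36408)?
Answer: -3990757/1674768 ≈ -2.3829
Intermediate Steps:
(-12415 - 1*14954)/15088 + 20713/(-36408) = (-12415 - 14954)*(1/15088) + 20713*(-1/36408) = -27369*1/15088 - 20713/36408 = -27369/15088 - 20713/36408 = -3990757/1674768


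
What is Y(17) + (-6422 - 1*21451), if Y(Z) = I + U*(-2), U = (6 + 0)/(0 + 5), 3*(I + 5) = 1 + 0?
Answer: -418201/15 ≈ -27880.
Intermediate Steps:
I = -14/3 (I = -5 + (1 + 0)/3 = -5 + (1/3)*1 = -5 + 1/3 = -14/3 ≈ -4.6667)
U = 6/5 ≈ 1.2000
Y(Z) = -106/15 (Y(Z) = -14/3 + (6/5)*(-2) = -14/3 - 12/5 = -106/15)
Y(17) + (-6422 - 1*21451) = -106/15 + (-6422 - 1*21451) = -106/15 + (-6422 - 21451) = -106/15 - 27873 = -418201/15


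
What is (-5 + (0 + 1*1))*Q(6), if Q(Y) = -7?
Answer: 28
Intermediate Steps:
(-5 + (0 + 1*1))*Q(6) = (-5 + (0 + 1*1))*(-7) = (-5 + (0 + 1))*(-7) = (-5 + 1)*(-7) = -4*(-7) = 28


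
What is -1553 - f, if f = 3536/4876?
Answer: -1893991/1219 ≈ -1553.7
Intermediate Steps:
f = 884/1219 (f = 3536*(1/4876) = 884/1219 ≈ 0.72518)
-1553 - f = -1553 - 1*884/1219 = -1553 - 884/1219 = -1893991/1219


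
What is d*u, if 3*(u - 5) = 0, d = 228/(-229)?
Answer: -1140/229 ≈ -4.9782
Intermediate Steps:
d = -228/229 (d = 228*(-1/229) = -228/229 ≈ -0.99563)
u = 5 (u = 5 + (1/3)*0 = 5 + 0 = 5)
d*u = -228/229*5 = -1140/229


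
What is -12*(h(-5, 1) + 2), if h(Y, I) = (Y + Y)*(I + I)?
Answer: 216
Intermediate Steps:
h(Y, I) = 4*I*Y (h(Y, I) = (2*Y)*(2*I) = 4*I*Y)
-12*(h(-5, 1) + 2) = -12*(4*1*(-5) + 2) = -12*(-20 + 2) = -12*(-18) = 216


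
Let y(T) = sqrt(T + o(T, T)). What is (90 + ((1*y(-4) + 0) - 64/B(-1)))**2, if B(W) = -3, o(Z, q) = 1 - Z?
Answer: 113569/9 ≈ 12619.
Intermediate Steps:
y(T) = 1 (y(T) = sqrt(T + (1 - T)) = sqrt(1) = 1)
(90 + ((1*y(-4) + 0) - 64/B(-1)))**2 = (90 + ((1*1 + 0) - 64/(-3)))**2 = (90 + ((1 + 0) - 64*(-1/3)))**2 = (90 + (1 + 64/3))**2 = (90 + 67/3)**2 = (337/3)**2 = 113569/9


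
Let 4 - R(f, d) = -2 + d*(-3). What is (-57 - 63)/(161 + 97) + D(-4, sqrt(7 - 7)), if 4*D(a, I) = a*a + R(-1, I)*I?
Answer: 152/43 ≈ 3.5349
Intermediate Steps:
R(f, d) = 6 + 3*d (R(f, d) = 4 - (-2 + d*(-3)) = 4 - (-2 - 3*d) = 4 + (2 + 3*d) = 6 + 3*d)
D(a, I) = a**2/4 + I*(6 + 3*I)/4 (D(a, I) = (a*a + (6 + 3*I)*I)/4 = (a**2 + I*(6 + 3*I))/4 = a**2/4 + I*(6 + 3*I)/4)
(-57 - 63)/(161 + 97) + D(-4, sqrt(7 - 7)) = (-57 - 63)/(161 + 97) + ((1/4)*(-4)**2 + 3*sqrt(7 - 7)*(2 + sqrt(7 - 7))/4) = -120/258 + ((1/4)*16 + 3*sqrt(0)*(2 + sqrt(0))/4) = -120*1/258 + (4 + (3/4)*0*(2 + 0)) = -20/43 + (4 + (3/4)*0*2) = -20/43 + (4 + 0) = -20/43 + 4 = 152/43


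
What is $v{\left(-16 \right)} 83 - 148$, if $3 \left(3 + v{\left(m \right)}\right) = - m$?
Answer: $\frac{137}{3} \approx 45.667$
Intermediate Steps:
$v{\left(m \right)} = -3 - \frac{m}{3}$ ($v{\left(m \right)} = -3 + \frac{\left(-1\right) m}{3} = -3 - \frac{m}{3}$)
$v{\left(-16 \right)} 83 - 148 = \left(-3 - - \frac{16}{3}\right) 83 - 148 = \left(-3 + \frac{16}{3}\right) 83 - 148 = \frac{7}{3} \cdot 83 - 148 = \frac{581}{3} - 148 = \frac{137}{3}$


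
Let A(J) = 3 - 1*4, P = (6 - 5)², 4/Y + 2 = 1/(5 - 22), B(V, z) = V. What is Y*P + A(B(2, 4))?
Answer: -103/35 ≈ -2.9429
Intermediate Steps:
Y = -68/35 (Y = 4/(-2 + 1/(5 - 22)) = 4/(-2 + 1/(-17)) = 4/(-2 - 1/17) = 4/(-35/17) = 4*(-17/35) = -68/35 ≈ -1.9429)
P = 1 (P = 1² = 1)
A(J) = -1 (A(J) = 3 - 4 = -1)
Y*P + A(B(2, 4)) = -68/35*1 - 1 = -68/35 - 1 = -103/35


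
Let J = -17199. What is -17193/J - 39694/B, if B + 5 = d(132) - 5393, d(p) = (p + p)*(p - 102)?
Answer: -8196620/556101 ≈ -14.739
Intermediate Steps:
d(p) = 2*p*(-102 + p) (d(p) = (2*p)*(-102 + p) = 2*p*(-102 + p))
B = 2522 (B = -5 + (2*132*(-102 + 132) - 5393) = -5 + (2*132*30 - 5393) = -5 + (7920 - 5393) = -5 + 2527 = 2522)
-17193/J - 39694/B = -17193/(-17199) - 39694/2522 = -17193*(-1/17199) - 39694*1/2522 = 5731/5733 - 19847/1261 = -8196620/556101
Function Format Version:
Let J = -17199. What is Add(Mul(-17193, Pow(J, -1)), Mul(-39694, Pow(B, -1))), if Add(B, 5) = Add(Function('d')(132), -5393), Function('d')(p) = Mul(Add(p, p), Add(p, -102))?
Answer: Rational(-8196620, 556101) ≈ -14.739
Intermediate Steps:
Function('d')(p) = Mul(2, p, Add(-102, p)) (Function('d')(p) = Mul(Mul(2, p), Add(-102, p)) = Mul(2, p, Add(-102, p)))
B = 2522 (B = Add(-5, Add(Mul(2, 132, Add(-102, 132)), -5393)) = Add(-5, Add(Mul(2, 132, 30), -5393)) = Add(-5, Add(7920, -5393)) = Add(-5, 2527) = 2522)
Add(Mul(-17193, Pow(J, -1)), Mul(-39694, Pow(B, -1))) = Add(Mul(-17193, Pow(-17199, -1)), Mul(-39694, Pow(2522, -1))) = Add(Mul(-17193, Rational(-1, 17199)), Mul(-39694, Rational(1, 2522))) = Add(Rational(5731, 5733), Rational(-19847, 1261)) = Rational(-8196620, 556101)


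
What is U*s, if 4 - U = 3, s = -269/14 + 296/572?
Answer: -37431/2002 ≈ -18.697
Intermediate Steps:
s = -37431/2002 (s = -269*1/14 + 296*(1/572) = -269/14 + 74/143 = -37431/2002 ≈ -18.697)
U = 1 (U = 4 - 1*3 = 4 - 3 = 1)
U*s = 1*(-37431/2002) = -37431/2002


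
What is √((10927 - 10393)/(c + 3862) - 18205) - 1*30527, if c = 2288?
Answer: -30527 + 2*I*√191265369/205 ≈ -30527.0 + 134.93*I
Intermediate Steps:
√((10927 - 10393)/(c + 3862) - 18205) - 1*30527 = √((10927 - 10393)/(2288 + 3862) - 18205) - 1*30527 = √(534/6150 - 18205) - 30527 = √(534*(1/6150) - 18205) - 30527 = √(89/1025 - 18205) - 30527 = √(-18660036/1025) - 30527 = 2*I*√191265369/205 - 30527 = -30527 + 2*I*√191265369/205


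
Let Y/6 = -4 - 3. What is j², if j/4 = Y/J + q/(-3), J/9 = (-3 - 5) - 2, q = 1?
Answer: 64/225 ≈ 0.28444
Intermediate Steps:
Y = -42 (Y = 6*(-4 - 3) = 6*(-7) = -42)
J = -90 (J = 9*((-3 - 5) - 2) = 9*(-8 - 2) = 9*(-10) = -90)
j = 8/15 (j = 4*(-42/(-90) + 1/(-3)) = 4*(-42*(-1/90) + 1*(-⅓)) = 4*(7/15 - ⅓) = 4*(2/15) = 8/15 ≈ 0.53333)
j² = (8/15)² = 64/225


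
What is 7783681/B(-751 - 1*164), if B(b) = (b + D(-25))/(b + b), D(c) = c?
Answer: 1424413623/94 ≈ 1.5153e+7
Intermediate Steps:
B(b) = (-25 + b)/(2*b) (B(b) = (b - 25)/(b + b) = (-25 + b)/((2*b)) = (-25 + b)*(1/(2*b)) = (-25 + b)/(2*b))
7783681/B(-751 - 1*164) = 7783681/(((-25 + (-751 - 1*164))/(2*(-751 - 1*164)))) = 7783681/(((-25 + (-751 - 164))/(2*(-751 - 164)))) = 7783681/(((½)*(-25 - 915)/(-915))) = 7783681/(((½)*(-1/915)*(-940))) = 7783681/(94/183) = 7783681*(183/94) = 1424413623/94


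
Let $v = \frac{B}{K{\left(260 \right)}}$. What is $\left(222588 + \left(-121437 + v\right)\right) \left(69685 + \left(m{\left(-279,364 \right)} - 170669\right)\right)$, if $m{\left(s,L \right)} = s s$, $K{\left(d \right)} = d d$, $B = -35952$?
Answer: $- \frac{9890409328104}{4225} \approx -2.3409 \cdot 10^{9}$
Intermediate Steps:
$K{\left(d \right)} = d^{2}$
$m{\left(s,L \right)} = s^{2}$
$v = - \frac{2247}{4225}$ ($v = - \frac{35952}{260^{2}} = - \frac{35952}{67600} = \left(-35952\right) \frac{1}{67600} = - \frac{2247}{4225} \approx -0.53183$)
$\left(222588 + \left(-121437 + v\right)\right) \left(69685 + \left(m{\left(-279,364 \right)} - 170669\right)\right) = \left(222588 - \frac{513073572}{4225}\right) \left(69685 - \left(170669 - \left(-279\right)^{2}\right)\right) = \left(222588 - \frac{513073572}{4225}\right) \left(69685 + \left(77841 - 170669\right)\right) = \frac{427360728 \left(69685 - 92828\right)}{4225} = \frac{427360728}{4225} \left(-23143\right) = - \frac{9890409328104}{4225}$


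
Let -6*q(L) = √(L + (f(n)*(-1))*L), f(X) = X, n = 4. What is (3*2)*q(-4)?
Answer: -2*√3 ≈ -3.4641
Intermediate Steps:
q(L) = -√3*√(-L)/6 (q(L) = -√(L + (4*(-1))*L)/6 = -√(L - 4*L)/6 = -√3*√(-L)/6)
(3*2)*q(-4) = (3*2)*(-√3*√(-1*(-4))/6) = 6*(-√3*√4/6) = 6*(-⅙*√3*2) = 6*(-√3/3) = -2*√3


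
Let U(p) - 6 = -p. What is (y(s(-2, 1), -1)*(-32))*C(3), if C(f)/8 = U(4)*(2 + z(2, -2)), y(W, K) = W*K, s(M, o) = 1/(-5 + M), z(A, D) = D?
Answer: 0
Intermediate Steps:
U(p) = 6 - p
y(W, K) = K*W
C(f) = 0 (C(f) = 8*((6 - 1*4)*(2 - 2)) = 8*((6 - 4)*0) = 8*(2*0) = 8*0 = 0)
(y(s(-2, 1), -1)*(-32))*C(3) = (-1/(-5 - 2)*(-32))*0 = (-1/(-7)*(-32))*0 = (-1*(-1/7)*(-32))*0 = ((1/7)*(-32))*0 = -32/7*0 = 0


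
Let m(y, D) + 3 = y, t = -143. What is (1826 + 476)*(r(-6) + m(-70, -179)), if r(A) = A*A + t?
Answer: -414360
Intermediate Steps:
m(y, D) = -3 + y
r(A) = -143 + A² (r(A) = A*A - 143 = A² - 143 = -143 + A²)
(1826 + 476)*(r(-6) + m(-70, -179)) = (1826 + 476)*((-143 + (-6)²) + (-3 - 70)) = 2302*((-143 + 36) - 73) = 2302*(-107 - 73) = 2302*(-180) = -414360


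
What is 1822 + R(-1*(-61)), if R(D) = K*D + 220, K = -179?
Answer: -8877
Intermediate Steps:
R(D) = 220 - 179*D (R(D) = -179*D + 220 = 220 - 179*D)
1822 + R(-1*(-61)) = 1822 + (220 - (-179)*(-61)) = 1822 + (220 - 179*61) = 1822 + (220 - 10919) = 1822 - 10699 = -8877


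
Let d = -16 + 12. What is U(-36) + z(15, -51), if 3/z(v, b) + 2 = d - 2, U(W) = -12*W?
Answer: 3453/8 ≈ 431.63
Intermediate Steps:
d = -4
z(v, b) = -3/8 (z(v, b) = 3/(-2 + (-4 - 2)) = 3/(-2 - 6) = 3/(-8) = 3*(-⅛) = -3/8)
U(-36) + z(15, -51) = -12*(-36) - 3/8 = 432 - 3/8 = 3453/8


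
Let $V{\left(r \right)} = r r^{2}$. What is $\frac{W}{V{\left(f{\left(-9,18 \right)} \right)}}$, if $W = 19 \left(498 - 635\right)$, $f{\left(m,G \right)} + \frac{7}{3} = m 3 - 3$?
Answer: $\frac{70281}{912673} \approx 0.077006$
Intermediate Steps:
$f{\left(m,G \right)} = - \frac{16}{3} + 3 m$ ($f{\left(m,G \right)} = - \frac{7}{3} + \left(m 3 - 3\right) = - \frac{7}{3} + \left(3 m - 3\right) = - \frac{7}{3} + \left(-3 + 3 m\right) = - \frac{16}{3} + 3 m$)
$V{\left(r \right)} = r^{3}$
$W = -2603$ ($W = 19 \left(498 - 635\right) = 19 \left(-137\right) = -2603$)
$\frac{W}{V{\left(f{\left(-9,18 \right)} \right)}} = - \frac{2603}{\left(- \frac{16}{3} + 3 \left(-9\right)\right)^{3}} = - \frac{2603}{\left(- \frac{16}{3} - 27\right)^{3}} = - \frac{2603}{\left(- \frac{97}{3}\right)^{3}} = - \frac{2603}{- \frac{912673}{27}} = \left(-2603\right) \left(- \frac{27}{912673}\right) = \frac{70281}{912673}$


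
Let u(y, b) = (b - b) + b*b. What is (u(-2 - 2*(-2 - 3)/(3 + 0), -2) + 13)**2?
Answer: 289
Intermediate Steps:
u(y, b) = b**2 (u(y, b) = 0 + b**2 = b**2)
(u(-2 - 2*(-2 - 3)/(3 + 0), -2) + 13)**2 = ((-2)**2 + 13)**2 = (4 + 13)**2 = 17**2 = 289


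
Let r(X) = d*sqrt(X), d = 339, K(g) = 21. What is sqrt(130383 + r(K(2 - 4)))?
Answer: sqrt(130383 + 339*sqrt(21)) ≈ 363.23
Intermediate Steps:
r(X) = 339*sqrt(X)
sqrt(130383 + r(K(2 - 4))) = sqrt(130383 + 339*sqrt(21))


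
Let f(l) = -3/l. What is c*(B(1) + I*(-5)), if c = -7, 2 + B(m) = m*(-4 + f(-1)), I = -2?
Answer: -49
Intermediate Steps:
B(m) = -2 - m (B(m) = -2 + m*(-4 - 3/(-1)) = -2 + m*(-4 - 3*(-1)) = -2 + m*(-4 + 3) = -2 + m*(-1) = -2 - m)
c*(B(1) + I*(-5)) = -7*((-2 - 1*1) - 2*(-5)) = -7*((-2 - 1) + 10) = -7*(-3 + 10) = -7*7 = -49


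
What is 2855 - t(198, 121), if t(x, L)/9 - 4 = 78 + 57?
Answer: 1604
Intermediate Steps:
t(x, L) = 1251 (t(x, L) = 36 + 9*(78 + 57) = 36 + 9*135 = 36 + 1215 = 1251)
2855 - t(198, 121) = 2855 - 1*1251 = 2855 - 1251 = 1604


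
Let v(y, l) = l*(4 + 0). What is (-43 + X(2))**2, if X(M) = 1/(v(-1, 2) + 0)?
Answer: 117649/64 ≈ 1838.3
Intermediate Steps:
v(y, l) = 4*l (v(y, l) = l*4 = 4*l)
X(M) = 1/8 (X(M) = 1/(4*2 + 0) = 1/(8 + 0) = 1/8)
(-43 + X(2))**2 = (-43 + 1/8)**2 = (-343/8)**2 = 117649/64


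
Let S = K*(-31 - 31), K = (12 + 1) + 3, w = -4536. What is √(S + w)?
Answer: 2*I*√1382 ≈ 74.351*I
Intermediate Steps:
K = 16 (K = 13 + 3 = 16)
S = -992 (S = 16*(-31 - 31) = 16*(-62) = -992)
√(S + w) = √(-992 - 4536) = √(-5528) = 2*I*√1382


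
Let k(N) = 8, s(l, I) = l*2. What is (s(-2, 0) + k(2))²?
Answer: 16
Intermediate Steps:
s(l, I) = 2*l
(s(-2, 0) + k(2))² = (2*(-2) + 8)² = (-4 + 8)² = 4² = 16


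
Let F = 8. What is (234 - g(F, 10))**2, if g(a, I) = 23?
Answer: 44521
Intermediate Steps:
(234 - g(F, 10))**2 = (234 - 1*23)**2 = (234 - 23)**2 = 211**2 = 44521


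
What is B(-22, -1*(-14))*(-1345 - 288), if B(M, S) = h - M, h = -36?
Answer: 22862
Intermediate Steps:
B(M, S) = -36 - M
B(-22, -1*(-14))*(-1345 - 288) = (-36 - 1*(-22))*(-1345 - 288) = (-36 + 22)*(-1633) = -14*(-1633) = 22862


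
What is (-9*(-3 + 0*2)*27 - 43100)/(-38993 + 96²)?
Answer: 42371/29777 ≈ 1.4229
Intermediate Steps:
(-9*(-3 + 0*2)*27 - 43100)/(-38993 + 96²) = (-9*(-3 + 0)*27 - 43100)/(-38993 + 9216) = (-9*(-3)*27 - 43100)/(-29777) = (27*27 - 43100)*(-1/29777) = (729 - 43100)*(-1/29777) = -42371*(-1/29777) = 42371/29777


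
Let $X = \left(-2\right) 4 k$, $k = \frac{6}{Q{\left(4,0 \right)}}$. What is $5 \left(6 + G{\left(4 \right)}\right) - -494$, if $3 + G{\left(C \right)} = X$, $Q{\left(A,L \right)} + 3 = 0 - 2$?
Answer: $557$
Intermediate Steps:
$Q{\left(A,L \right)} = -5$ ($Q{\left(A,L \right)} = -3 + \left(0 - 2\right) = -3 - 2 = -5$)
$k = - \frac{6}{5}$ ($k = \frac{6}{-5} = 6 \left(- \frac{1}{5}\right) = - \frac{6}{5} \approx -1.2$)
$X = \frac{48}{5}$ ($X = \left(-2\right) 4 \left(- \frac{6}{5}\right) = \left(-8\right) \left(- \frac{6}{5}\right) = \frac{48}{5} \approx 9.6$)
$G{\left(C \right)} = \frac{33}{5}$ ($G{\left(C \right)} = -3 + \frac{48}{5} = \frac{33}{5}$)
$5 \left(6 + G{\left(4 \right)}\right) - -494 = 5 \left(6 + \frac{33}{5}\right) - -494 = 5 \cdot \frac{63}{5} + 494 = 63 + 494 = 557$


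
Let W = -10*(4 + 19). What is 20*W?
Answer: -4600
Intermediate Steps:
W = -230 (W = -10*23 = -230)
20*W = 20*(-230) = -4600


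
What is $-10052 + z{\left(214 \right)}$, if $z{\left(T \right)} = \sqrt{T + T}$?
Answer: $-10052 + 2 \sqrt{107} \approx -10031.0$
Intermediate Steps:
$z{\left(T \right)} = \sqrt{2} \sqrt{T}$ ($z{\left(T \right)} = \sqrt{2 T} = \sqrt{2} \sqrt{T}$)
$-10052 + z{\left(214 \right)} = -10052 + \sqrt{2} \sqrt{214} = -10052 + 2 \sqrt{107}$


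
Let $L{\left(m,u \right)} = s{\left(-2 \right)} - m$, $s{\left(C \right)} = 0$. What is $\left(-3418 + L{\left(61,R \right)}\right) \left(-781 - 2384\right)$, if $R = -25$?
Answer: $11011035$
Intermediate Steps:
$L{\left(m,u \right)} = - m$ ($L{\left(m,u \right)} = 0 - m = - m$)
$\left(-3418 + L{\left(61,R \right)}\right) \left(-781 - 2384\right) = \left(-3418 - 61\right) \left(-781 - 2384\right) = \left(-3418 - 61\right) \left(-3165\right) = \left(-3479\right) \left(-3165\right) = 11011035$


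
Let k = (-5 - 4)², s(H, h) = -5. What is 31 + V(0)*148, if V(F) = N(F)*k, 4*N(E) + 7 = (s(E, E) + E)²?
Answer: 53977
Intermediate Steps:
k = 81 (k = (-9)² = 81)
N(E) = -7/4 + (-5 + E)²/4
V(F) = -567/4 + 81*(-5 + F)²/4 (V(F) = (-7/4 + (-5 + F)²/4)*81 = -567/4 + 81*(-5 + F)²/4)
31 + V(0)*148 = 31 + (-567/4 + 81*(-5 + 0)²/4)*148 = 31 + (-567/4 + (81/4)*(-5)²)*148 = 31 + (-567/4 + (81/4)*25)*148 = 31 + (-567/4 + 2025/4)*148 = 31 + (729/2)*148 = 31 + 53946 = 53977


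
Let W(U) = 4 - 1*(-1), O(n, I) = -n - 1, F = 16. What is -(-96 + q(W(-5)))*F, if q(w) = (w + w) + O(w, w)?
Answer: 1472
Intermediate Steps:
O(n, I) = -1 - n
W(U) = 5 (W(U) = 4 + 1 = 5)
q(w) = -1 + w (q(w) = (w + w) + (-1 - w) = 2*w + (-1 - w) = -1 + w)
-(-96 + q(W(-5)))*F = -(-96 + (-1 + 5))*16 = -(-96 + 4)*16 = -(-92)*16 = -1*(-1472) = 1472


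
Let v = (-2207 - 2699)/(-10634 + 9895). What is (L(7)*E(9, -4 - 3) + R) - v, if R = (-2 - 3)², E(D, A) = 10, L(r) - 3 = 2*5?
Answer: 109639/739 ≈ 148.36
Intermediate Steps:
L(r) = 13 (L(r) = 3 + 2*5 = 3 + 10 = 13)
v = 4906/739 (v = -4906/(-739) = -4906*(-1/739) = 4906/739 ≈ 6.6387)
R = 25 (R = (-5)² = 25)
(L(7)*E(9, -4 - 3) + R) - v = (13*10 + 25) - 1*4906/739 = (130 + 25) - 4906/739 = 155 - 4906/739 = 109639/739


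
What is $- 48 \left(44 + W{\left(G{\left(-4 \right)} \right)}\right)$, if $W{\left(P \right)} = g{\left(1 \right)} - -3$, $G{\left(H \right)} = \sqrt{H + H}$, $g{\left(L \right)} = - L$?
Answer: $-2208$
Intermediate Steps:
$G{\left(H \right)} = \sqrt{2} \sqrt{H}$ ($G{\left(H \right)} = \sqrt{2 H} = \sqrt{2} \sqrt{H}$)
$W{\left(P \right)} = 2$ ($W{\left(P \right)} = \left(-1\right) 1 - -3 = -1 + 3 = 2$)
$- 48 \left(44 + W{\left(G{\left(-4 \right)} \right)}\right) = - 48 \left(44 + 2\right) = \left(-48\right) 46 = -2208$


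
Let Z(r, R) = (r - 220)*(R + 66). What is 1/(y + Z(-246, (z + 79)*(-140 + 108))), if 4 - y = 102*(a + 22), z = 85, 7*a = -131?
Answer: 7/16901366 ≈ 4.1417e-7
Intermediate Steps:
a = -131/7 (a = (⅐)*(-131) = -131/7 ≈ -18.714)
Z(r, R) = (-220 + r)*(66 + R)
y = -2318/7 (y = 4 - 102*(-131/7 + 22) = 4 - 102*23/7 = 4 - 1*2346/7 = 4 - 2346/7 = -2318/7 ≈ -331.14)
1/(y + Z(-246, (z + 79)*(-140 + 108))) = 1/(-2318/7 + (-14520 - 220*(85 + 79)*(-140 + 108) + 66*(-246) + ((85 + 79)*(-140 + 108))*(-246))) = 1/(-2318/7 + (-14520 - 36080*(-32) - 16236 + (164*(-32))*(-246))) = 1/(-2318/7 + (-14520 - 220*(-5248) - 16236 - 5248*(-246))) = 1/(-2318/7 + (-14520 + 1154560 - 16236 + 1291008)) = 1/(-2318/7 + 2414812) = 1/(16901366/7) = 7/16901366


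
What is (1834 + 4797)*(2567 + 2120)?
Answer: 31079497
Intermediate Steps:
(1834 + 4797)*(2567 + 2120) = 6631*4687 = 31079497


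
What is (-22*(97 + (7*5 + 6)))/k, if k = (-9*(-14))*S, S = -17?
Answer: 506/357 ≈ 1.4174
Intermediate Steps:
k = -2142 (k = -9*(-14)*(-17) = 126*(-17) = -2142)
(-22*(97 + (7*5 + 6)))/k = -22*(97 + (7*5 + 6))/(-2142) = -22*(97 + (35 + 6))*(-1/2142) = -22*(97 + 41)*(-1/2142) = -22*138*(-1/2142) = -3036*(-1/2142) = 506/357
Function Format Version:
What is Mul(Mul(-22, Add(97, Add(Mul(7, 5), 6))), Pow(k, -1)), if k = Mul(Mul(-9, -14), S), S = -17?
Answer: Rational(506, 357) ≈ 1.4174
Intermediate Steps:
k = -2142 (k = Mul(Mul(-9, -14), -17) = Mul(126, -17) = -2142)
Mul(Mul(-22, Add(97, Add(Mul(7, 5), 6))), Pow(k, -1)) = Mul(Mul(-22, Add(97, Add(Mul(7, 5), 6))), Pow(-2142, -1)) = Mul(Mul(-22, Add(97, Add(35, 6))), Rational(-1, 2142)) = Mul(Mul(-22, Add(97, 41)), Rational(-1, 2142)) = Mul(Mul(-22, 138), Rational(-1, 2142)) = Mul(-3036, Rational(-1, 2142)) = Rational(506, 357)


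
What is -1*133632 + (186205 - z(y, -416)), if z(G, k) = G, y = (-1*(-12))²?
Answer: 52429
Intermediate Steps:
y = 144 (y = 12² = 144)
-1*133632 + (186205 - z(y, -416)) = -1*133632 + (186205 - 1*144) = -133632 + (186205 - 144) = -133632 + 186061 = 52429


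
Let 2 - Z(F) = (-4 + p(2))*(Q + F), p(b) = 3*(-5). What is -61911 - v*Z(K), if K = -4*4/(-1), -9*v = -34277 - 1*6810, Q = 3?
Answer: -5157260/3 ≈ -1.7191e+6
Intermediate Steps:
p(b) = -15
v = 41087/9 (v = -(-34277 - 1*6810)/9 = -(-34277 - 6810)/9 = -1/9*(-41087) = 41087/9 ≈ 4565.2)
K = 16 (K = -16*(-1) = 16)
Z(F) = 59 + 19*F (Z(F) = 2 - (-4 - 15)*(3 + F) = 2 - (-19)*(3 + F) = 2 - (-57 - 19*F) = 2 + (57 + 19*F) = 59 + 19*F)
-61911 - v*Z(K) = -61911 - 41087*(59 + 19*16)/9 = -61911 - 41087*(59 + 304)/9 = -61911 - 41087*363/9 = -61911 - 1*4971527/3 = -61911 - 4971527/3 = -5157260/3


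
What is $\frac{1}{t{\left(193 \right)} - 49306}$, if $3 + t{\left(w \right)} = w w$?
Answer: $- \frac{1}{12060} \approx -8.2919 \cdot 10^{-5}$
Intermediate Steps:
$t{\left(w \right)} = -3 + w^{2}$ ($t{\left(w \right)} = -3 + w w = -3 + w^{2}$)
$\frac{1}{t{\left(193 \right)} - 49306} = \frac{1}{\left(-3 + 193^{2}\right) - 49306} = \frac{1}{\left(-3 + 37249\right) - 49306} = \frac{1}{37246 - 49306} = \frac{1}{-12060} = - \frac{1}{12060}$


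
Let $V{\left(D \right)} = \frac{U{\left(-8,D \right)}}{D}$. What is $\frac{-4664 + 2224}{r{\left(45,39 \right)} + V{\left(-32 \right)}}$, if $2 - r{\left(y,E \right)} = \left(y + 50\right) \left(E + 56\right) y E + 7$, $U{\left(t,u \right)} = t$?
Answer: $\frac{9760}{63355519} \approx 0.00015405$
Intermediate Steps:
$r{\left(y,E \right)} = -5 - E y \left(50 + y\right) \left(56 + E\right)$ ($r{\left(y,E \right)} = 2 - \left(\left(y + 50\right) \left(E + 56\right) y E + 7\right) = 2 - \left(\left(50 + y\right) \left(56 + E\right) y E + 7\right) = 2 - \left(y \left(50 + y\right) \left(56 + E\right) E + 7\right) = 2 - \left(E y \left(50 + y\right) \left(56 + E\right) + 7\right) = 2 - \left(7 + E y \left(50 + y\right) \left(56 + E\right)\right) = -5 - E y \left(50 + y\right) \left(56 + E\right)$)
$V{\left(D \right)} = - \frac{8}{D}$
$\frac{-4664 + 2224}{r{\left(45,39 \right)} + V{\left(-32 \right)}} = \frac{-4664 + 2224}{\left(-5 - 39^{2} \cdot 45^{2} - 109200 \cdot 45 - 2184 \cdot 45^{2} - 2250 \cdot 39^{2}\right) - \frac{8}{-32}} = - \frac{2440}{\left(-5 - 1521 \cdot 2025 - 4914000 - 2184 \cdot 2025 - 2250 \cdot 1521\right) - - \frac{1}{4}} = - \frac{2440}{\left(-5 - 3080025 - 4914000 - 4422600 - 3422250\right) + \frac{1}{4}} = - \frac{2440}{-15838880 + \frac{1}{4}} = - \frac{2440}{- \frac{63355519}{4}} = \left(-2440\right) \left(- \frac{4}{63355519}\right) = \frac{9760}{63355519}$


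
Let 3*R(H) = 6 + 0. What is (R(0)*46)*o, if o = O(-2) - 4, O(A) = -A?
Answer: -184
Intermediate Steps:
o = -2 (o = -1*(-2) - 4 = 2 - 4 = -2)
R(H) = 2 (R(H) = (6 + 0)/3 = (⅓)*6 = 2)
(R(0)*46)*o = (2*46)*(-2) = 92*(-2) = -184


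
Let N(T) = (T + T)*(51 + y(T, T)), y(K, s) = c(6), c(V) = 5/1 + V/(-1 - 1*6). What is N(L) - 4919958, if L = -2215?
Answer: -36149686/7 ≈ -5.1642e+6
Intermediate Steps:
c(V) = 5 - V/7 (c(V) = 5*1 + V/(-1 - 6) = 5 + V/(-7) = 5 + V*(-⅐) = 5 - V/7)
y(K, s) = 29/7 (y(K, s) = 5 - ⅐*6 = 5 - 6/7 = 29/7)
N(T) = 772*T/7 (N(T) = (T + T)*(51 + 29/7) = (2*T)*(386/7) = 772*T/7)
N(L) - 4919958 = (772/7)*(-2215) - 4919958 = -1709980/7 - 4919958 = -36149686/7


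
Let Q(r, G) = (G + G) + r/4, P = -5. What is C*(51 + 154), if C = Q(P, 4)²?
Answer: 149445/16 ≈ 9340.3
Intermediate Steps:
Q(r, G) = 2*G + r/4 (Q(r, G) = 2*G + r*(¼) = 2*G + r/4)
C = 729/16 (C = (2*4 + (¼)*(-5))² = (8 - 5/4)² = (27/4)² = 729/16 ≈ 45.563)
C*(51 + 154) = 729*(51 + 154)/16 = (729/16)*205 = 149445/16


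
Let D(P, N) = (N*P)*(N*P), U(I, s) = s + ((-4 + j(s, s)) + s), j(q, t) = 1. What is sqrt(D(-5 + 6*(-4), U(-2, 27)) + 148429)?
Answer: sqrt(2335870) ≈ 1528.4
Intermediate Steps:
U(I, s) = -3 + 2*s (U(I, s) = s + ((-4 + 1) + s) = s + (-3 + s) = -3 + 2*s)
D(P, N) = N**2*P**2
sqrt(D(-5 + 6*(-4), U(-2, 27)) + 148429) = sqrt((-3 + 2*27)**2*(-5 + 6*(-4))**2 + 148429) = sqrt((-3 + 54)**2*(-5 - 24)**2 + 148429) = sqrt(51**2*(-29)**2 + 148429) = sqrt(2601*841 + 148429) = sqrt(2187441 + 148429) = sqrt(2335870)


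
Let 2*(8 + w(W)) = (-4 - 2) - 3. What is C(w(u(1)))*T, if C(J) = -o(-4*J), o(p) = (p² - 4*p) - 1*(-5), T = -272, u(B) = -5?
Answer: 626960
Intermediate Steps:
w(W) = -25/2 (w(W) = -8 + ((-4 - 2) - 3)/2 = -8 + (-6 - 3)/2 = -8 + (½)*(-9) = -8 - 9/2 = -25/2)
o(p) = 5 + p² - 4*p (o(p) = (p² - 4*p) + 5 = 5 + p² - 4*p)
C(J) = -5 - 16*J - 16*J² (C(J) = -(5 + (-4*J)² - (-16)*J) = -(5 + 16*J² + 16*J) = -(5 + 16*J + 16*J²) = -5 - 16*J - 16*J²)
C(w(u(1)))*T = (-5 - 16*(-25/2) - 16*(-25/2)²)*(-272) = (-5 + 200 - 16*625/4)*(-272) = (-5 + 200 - 2500)*(-272) = -2305*(-272) = 626960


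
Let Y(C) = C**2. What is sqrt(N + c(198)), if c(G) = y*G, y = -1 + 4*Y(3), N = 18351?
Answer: 159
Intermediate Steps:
y = 35 (y = -1 + 4*3**2 = -1 + 4*9 = -1 + 36 = 35)
c(G) = 35*G
sqrt(N + c(198)) = sqrt(18351 + 35*198) = sqrt(18351 + 6930) = sqrt(25281) = 159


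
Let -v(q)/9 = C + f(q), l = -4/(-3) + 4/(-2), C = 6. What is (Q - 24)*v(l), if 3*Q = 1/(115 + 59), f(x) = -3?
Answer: 37581/58 ≈ 647.95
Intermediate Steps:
l = -2/3 (l = -4*(-1/3) + 4*(-1/2) = 4/3 - 2 = -2/3 ≈ -0.66667)
Q = 1/522 (Q = 1/(3*(115 + 59)) = (1/3)/174 = (1/3)*(1/174) = 1/522 ≈ 0.0019157)
v(q) = -27 (v(q) = -9*(6 - 3) = -9*3 = -27)
(Q - 24)*v(l) = (1/522 - 24)*(-27) = -12527/522*(-27) = 37581/58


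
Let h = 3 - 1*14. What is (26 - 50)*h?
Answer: 264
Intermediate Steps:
h = -11 (h = 3 - 14 = -11)
(26 - 50)*h = (26 - 50)*(-11) = -24*(-11) = 264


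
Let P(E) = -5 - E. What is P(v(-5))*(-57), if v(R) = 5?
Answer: 570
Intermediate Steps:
P(v(-5))*(-57) = (-5 - 1*5)*(-57) = (-5 - 5)*(-57) = -10*(-57) = 570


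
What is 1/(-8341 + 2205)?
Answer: -1/6136 ≈ -0.00016297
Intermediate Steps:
1/(-8341 + 2205) = 1/(-6136) = -1/6136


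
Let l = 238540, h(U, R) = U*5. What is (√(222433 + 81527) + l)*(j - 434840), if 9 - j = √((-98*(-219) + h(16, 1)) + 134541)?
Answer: -2*(119270 + √75990)*(434831 + √156083) ≈ -1.0406e+11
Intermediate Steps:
h(U, R) = 5*U
j = 9 - √156083 (j = 9 - √((-98*(-219) + 5*16) + 134541) = 9 - √((21462 + 80) + 134541) = 9 - √(21542 + 134541) = 9 - √156083 ≈ -386.07)
(√(222433 + 81527) + l)*(j - 434840) = (√(222433 + 81527) + 238540)*((9 - √156083) - 434840) = (√303960 + 238540)*(-434831 - √156083) = (2*√75990 + 238540)*(-434831 - √156083) = (238540 + 2*√75990)*(-434831 - √156083) = (-434831 - √156083)*(238540 + 2*√75990)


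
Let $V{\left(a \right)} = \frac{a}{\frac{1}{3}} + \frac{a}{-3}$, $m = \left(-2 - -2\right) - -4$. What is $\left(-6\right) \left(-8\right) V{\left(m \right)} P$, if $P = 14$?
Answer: $7168$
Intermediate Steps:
$m = 4$ ($m = \left(-2 + 2\right) + 4 = 0 + 4 = 4$)
$V{\left(a \right)} = \frac{8 a}{3}$ ($V{\left(a \right)} = a \frac{1}{\frac{1}{3}} + a \left(- \frac{1}{3}\right) = a 3 - \frac{a}{3} = 3 a - \frac{a}{3} = \frac{8 a}{3}$)
$\left(-6\right) \left(-8\right) V{\left(m \right)} P = \left(-6\right) \left(-8\right) \frac{8}{3} \cdot 4 \cdot 14 = 48 \cdot \frac{32}{3} \cdot 14 = 512 \cdot 14 = 7168$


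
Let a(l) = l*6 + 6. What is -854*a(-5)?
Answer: 20496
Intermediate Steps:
a(l) = 6 + 6*l (a(l) = 6*l + 6 = 6 + 6*l)
-854*a(-5) = -854*(6 + 6*(-5)) = -854*(6 - 30) = -854*(-24) = 20496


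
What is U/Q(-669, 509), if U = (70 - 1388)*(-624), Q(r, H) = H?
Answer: 822432/509 ≈ 1615.8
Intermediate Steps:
U = 822432 (U = -1318*(-624) = 822432)
U/Q(-669, 509) = 822432/509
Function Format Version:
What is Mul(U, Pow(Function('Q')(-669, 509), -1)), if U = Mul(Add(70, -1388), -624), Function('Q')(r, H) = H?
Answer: Rational(822432, 509) ≈ 1615.8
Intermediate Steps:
U = 822432 (U = Mul(-1318, -624) = 822432)
Mul(U, Pow(Function('Q')(-669, 509), -1)) = Mul(822432, Pow(509, -1)) = Mul(822432, Rational(1, 509)) = Rational(822432, 509)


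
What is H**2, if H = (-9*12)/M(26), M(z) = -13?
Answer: 11664/169 ≈ 69.018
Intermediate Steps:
H = 108/13 (H = -9*12/(-13) = -108*(-1/13) = 108/13 ≈ 8.3077)
H**2 = (108/13)**2 = 11664/169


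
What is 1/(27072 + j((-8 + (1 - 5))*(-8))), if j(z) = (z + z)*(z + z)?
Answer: 1/63936 ≈ 1.5641e-5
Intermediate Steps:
j(z) = 4*z**2 (j(z) = (2*z)*(2*z) = 4*z**2)
1/(27072 + j((-8 + (1 - 5))*(-8))) = 1/(27072 + 4*((-8 + (1 - 5))*(-8))**2) = 1/(27072 + 4*((-8 - 4)*(-8))**2) = 1/(27072 + 4*(-12*(-8))**2) = 1/(27072 + 4*96**2) = 1/(27072 + 4*9216) = 1/(27072 + 36864) = 1/63936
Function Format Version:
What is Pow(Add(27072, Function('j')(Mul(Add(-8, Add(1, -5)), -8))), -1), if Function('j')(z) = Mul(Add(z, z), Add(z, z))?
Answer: Rational(1, 63936) ≈ 1.5641e-5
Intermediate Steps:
Function('j')(z) = Mul(4, Pow(z, 2)) (Function('j')(z) = Mul(Mul(2, z), Mul(2, z)) = Mul(4, Pow(z, 2)))
Pow(Add(27072, Function('j')(Mul(Add(-8, Add(1, -5)), -8))), -1) = Pow(Add(27072, Mul(4, Pow(Mul(Add(-8, Add(1, -5)), -8), 2))), -1) = Pow(Add(27072, Mul(4, Pow(Mul(Add(-8, -4), -8), 2))), -1) = Pow(Add(27072, Mul(4, Pow(Mul(-12, -8), 2))), -1) = Pow(Add(27072, Mul(4, Pow(96, 2))), -1) = Pow(Add(27072, Mul(4, 9216)), -1) = Pow(Add(27072, 36864), -1) = Pow(63936, -1) = Rational(1, 63936)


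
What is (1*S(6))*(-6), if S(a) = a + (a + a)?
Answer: -108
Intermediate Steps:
S(a) = 3*a (S(a) = a + 2*a = 3*a)
(1*S(6))*(-6) = (1*(3*6))*(-6) = (1*18)*(-6) = 18*(-6) = -108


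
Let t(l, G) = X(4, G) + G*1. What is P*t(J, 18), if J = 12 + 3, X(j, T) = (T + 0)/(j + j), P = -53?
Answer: -4293/4 ≈ -1073.3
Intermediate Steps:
X(j, T) = T/(2*j) (X(j, T) = T/((2*j)) = T*(1/(2*j)) = T/(2*j))
J = 15
t(l, G) = 9*G/8 (t(l, G) = (½)*G/4 + G*1 = (½)*G*(¼) + G = G/8 + G = 9*G/8)
P*t(J, 18) = -477*18/8 = -53*81/4 = -4293/4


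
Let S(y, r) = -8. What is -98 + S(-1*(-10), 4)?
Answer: -106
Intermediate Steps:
-98 + S(-1*(-10), 4) = -98 - 8 = -106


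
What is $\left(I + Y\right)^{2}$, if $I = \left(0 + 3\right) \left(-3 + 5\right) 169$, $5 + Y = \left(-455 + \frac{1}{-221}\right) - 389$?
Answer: $\frac{1329623296}{48841} \approx 27224.0$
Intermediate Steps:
$Y = - \frac{187630}{221}$ ($Y = -5 - \left(844 + \frac{1}{221}\right) = -5 - \frac{186525}{221} = - \frac{187630}{221} \approx -849.0$)
$I = 1014$ ($I = 3 \cdot 2 \cdot 169 = 6 \cdot 169 = 1014$)
$\left(I + Y\right)^{2} = \left(1014 - \frac{187630}{221}\right)^{2} = \left(\frac{36464}{221}\right)^{2} = \frac{1329623296}{48841}$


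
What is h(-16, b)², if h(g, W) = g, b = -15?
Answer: 256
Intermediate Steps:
h(-16, b)² = (-16)² = 256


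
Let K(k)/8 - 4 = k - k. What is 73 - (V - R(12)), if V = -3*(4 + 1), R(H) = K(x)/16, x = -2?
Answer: 90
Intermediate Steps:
K(k) = 32 (K(k) = 32 + 8*(k - k) = 32 + 8*0 = 32 + 0 = 32)
R(H) = 2 (R(H) = 32/16 = 32*(1/16) = 2)
V = -15 (V = -3*5 = -15)
73 - (V - R(12)) = 73 - (-15 - 1*2) = 73 - (-15 - 2) = 73 - 1*(-17) = 73 + 17 = 90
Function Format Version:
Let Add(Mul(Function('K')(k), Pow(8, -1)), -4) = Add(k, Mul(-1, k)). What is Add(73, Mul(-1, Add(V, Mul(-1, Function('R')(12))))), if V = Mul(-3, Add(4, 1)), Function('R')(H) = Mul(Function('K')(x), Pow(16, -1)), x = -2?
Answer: 90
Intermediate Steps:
Function('K')(k) = 32 (Function('K')(k) = Add(32, Mul(8, Add(k, Mul(-1, k)))) = Add(32, Mul(8, 0)) = Add(32, 0) = 32)
Function('R')(H) = 2 (Function('R')(H) = Mul(32, Pow(16, -1)) = Mul(32, Rational(1, 16)) = 2)
V = -15 (V = Mul(-3, 5) = -15)
Add(73, Mul(-1, Add(V, Mul(-1, Function('R')(12))))) = Add(73, Mul(-1, Add(-15, Mul(-1, 2)))) = Add(73, Mul(-1, Add(-15, -2))) = Add(73, Mul(-1, -17)) = Add(73, 17) = 90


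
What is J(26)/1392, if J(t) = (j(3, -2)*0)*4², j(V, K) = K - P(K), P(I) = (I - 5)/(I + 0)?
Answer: 0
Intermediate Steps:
P(I) = (-5 + I)/I
j(V, K) = K - (-5 + K)/K
J(t) = 0 (J(t) = ((-1 - 2 + 5/(-2))*0)*4² = ((-1 - 2 + 5*(-½))*0)*16 = ((-1 - 2 - 5/2)*0)*16 = -11/2*0*16 = 0*16 = 0)
J(26)/1392 = 0/1392 = 0*(1/1392) = 0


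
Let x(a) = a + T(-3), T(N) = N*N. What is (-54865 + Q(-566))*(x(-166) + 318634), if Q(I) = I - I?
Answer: -17473240605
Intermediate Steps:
T(N) = N**2
Q(I) = 0
x(a) = 9 + a (x(a) = a + (-3)**2 = a + 9 = 9 + a)
(-54865 + Q(-566))*(x(-166) + 318634) = (-54865 + 0)*((9 - 166) + 318634) = -54865*(-157 + 318634) = -54865*318477 = -17473240605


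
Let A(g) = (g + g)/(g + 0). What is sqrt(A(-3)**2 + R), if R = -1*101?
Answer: I*sqrt(97) ≈ 9.8489*I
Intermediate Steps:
A(g) = 2 (A(g) = (2*g)/g = 2)
R = -101
sqrt(A(-3)**2 + R) = sqrt(2**2 - 101) = sqrt(4 - 101) = sqrt(-97) = I*sqrt(97)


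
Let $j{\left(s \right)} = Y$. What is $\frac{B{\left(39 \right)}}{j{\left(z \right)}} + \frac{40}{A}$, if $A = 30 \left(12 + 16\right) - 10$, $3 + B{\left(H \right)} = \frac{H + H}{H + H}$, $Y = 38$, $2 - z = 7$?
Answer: $- \frac{7}{1577} \approx -0.0044388$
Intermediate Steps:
$z = -5$ ($z = 2 - 7 = -5$)
$j{\left(s \right)} = 38$
$B{\left(H \right)} = -2$ ($B{\left(H \right)} = -3 + \frac{H + H}{H + H} = -3 + \frac{2 H}{2 H} = -3 + 2 H \frac{1}{2 H} = -3 + 1 = -2$)
$A = 830$ ($A = 30 \cdot 28 - 10 = 840 - 10 = 830$)
$\frac{B{\left(39 \right)}}{j{\left(z \right)}} + \frac{40}{A} = - \frac{2}{38} + \frac{40}{830} = \left(-2\right) \frac{1}{38} + 40 \cdot \frac{1}{830} = - \frac{1}{19} + \frac{4}{83} = - \frac{7}{1577}$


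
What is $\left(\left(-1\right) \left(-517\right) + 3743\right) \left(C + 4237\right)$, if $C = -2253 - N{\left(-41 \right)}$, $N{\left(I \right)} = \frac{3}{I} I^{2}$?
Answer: $8975820$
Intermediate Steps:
$N{\left(I \right)} = 3 I$
$C = -2130$ ($C = -2253 - 3 \left(-41\right) = -2253 - -123 = -2253 + 123 = -2130$)
$\left(\left(-1\right) \left(-517\right) + 3743\right) \left(C + 4237\right) = \left(\left(-1\right) \left(-517\right) + 3743\right) \left(-2130 + 4237\right) = \left(517 + 3743\right) 2107 = 4260 \cdot 2107 = 8975820$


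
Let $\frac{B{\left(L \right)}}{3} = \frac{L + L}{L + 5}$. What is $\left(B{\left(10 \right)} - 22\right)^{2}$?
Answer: $324$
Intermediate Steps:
$B{\left(L \right)} = \frac{6 L}{5 + L}$ ($B{\left(L \right)} = 3 \frac{L + L}{L + 5} = 3 \frac{2 L}{5 + L} = \frac{6 L}{5 + L}$)
$\left(B{\left(10 \right)} - 22\right)^{2} = \left(6 \cdot 10 \frac{1}{5 + 10} - 22\right)^{2} = \left(6 \cdot 10 \cdot \frac{1}{15} - 22\right)^{2} = \left(4 - 22\right)^{2} = \left(-18\right)^{2} = 324$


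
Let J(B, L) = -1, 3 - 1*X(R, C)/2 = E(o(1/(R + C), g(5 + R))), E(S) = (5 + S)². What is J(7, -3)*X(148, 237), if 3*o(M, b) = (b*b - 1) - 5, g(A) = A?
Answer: 121867266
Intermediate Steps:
o(M, b) = -2 + b²/3 (o(M, b) = ((b*b - 1) - 5)/3 = ((b² - 1) - 5)/3 = ((-1 + b²) - 5)/3 = (-6 + b²)/3 = -2 + b²/3)
X(R, C) = 6 - 2*(3 + (5 + R)²/3)² (X(R, C) = 6 - 2*(5 + (-2 + (5 + R)²/3))² = 6 - 2*(3 + (5 + R)²/3)²)
J(7, -3)*X(148, 237) = -(6 - 2*(9 + (5 + 148)²)²/9) = -(6 - 2*(9 + 153²)²/9) = -(6 - 2*(9 + 23409)²/9) = -(6 - 2/9*23418²) = -(6 - 2/9*548402724) = -(6 - 121867272) = -1*(-121867266) = 121867266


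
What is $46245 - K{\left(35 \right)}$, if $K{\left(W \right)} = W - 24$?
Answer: $46234$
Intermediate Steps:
$K{\left(W \right)} = -24 + W$
$46245 - K{\left(35 \right)} = 46245 - \left(-24 + 35\right) = 46245 - 11 = 46234$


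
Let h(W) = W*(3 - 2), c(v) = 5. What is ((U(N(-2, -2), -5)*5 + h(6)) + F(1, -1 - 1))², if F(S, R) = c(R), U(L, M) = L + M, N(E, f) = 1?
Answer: 81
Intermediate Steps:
F(S, R) = 5
h(W) = W (h(W) = W*1 = W)
((U(N(-2, -2), -5)*5 + h(6)) + F(1, -1 - 1))² = (((1 - 5)*5 + 6) + 5)² = ((-4*5 + 6) + 5)² = ((-20 + 6) + 5)² = (-14 + 5)² = (-9)² = 81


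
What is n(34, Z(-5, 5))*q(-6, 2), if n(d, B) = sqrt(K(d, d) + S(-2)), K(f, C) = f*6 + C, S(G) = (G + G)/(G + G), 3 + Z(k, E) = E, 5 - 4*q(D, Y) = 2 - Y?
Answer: 5*sqrt(239)/4 ≈ 19.325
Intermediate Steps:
q(D, Y) = 3/4 + Y/4 (q(D, Y) = 5/4 - (2 - Y)/4 = 5/4 + (-1/2 + Y/4) = 3/4 + Y/4)
Z(k, E) = -3 + E
S(G) = 1 (S(G) = (2*G)/((2*G)) = (2*G)*(1/(2*G)) = 1)
K(f, C) = C + 6*f (K(f, C) = 6*f + C = C + 6*f)
n(d, B) = sqrt(1 + 7*d) (n(d, B) = sqrt((d + 6*d) + 1) = sqrt(7*d + 1) = sqrt(1 + 7*d))
n(34, Z(-5, 5))*q(-6, 2) = sqrt(1 + 7*34)*(3/4 + (1/4)*2) = sqrt(1 + 238)*(3/4 + 1/2) = sqrt(239)*(5/4) = 5*sqrt(239)/4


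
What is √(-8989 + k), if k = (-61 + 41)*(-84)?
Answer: I*√7309 ≈ 85.493*I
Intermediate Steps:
k = 1680 (k = -20*(-84) = 1680)
√(-8989 + k) = √(-8989 + 1680) = √(-7309) = I*√7309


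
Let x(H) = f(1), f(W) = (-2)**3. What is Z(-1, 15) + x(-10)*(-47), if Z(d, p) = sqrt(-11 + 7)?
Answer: 376 + 2*I ≈ 376.0 + 2.0*I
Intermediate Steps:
f(W) = -8
Z(d, p) = 2*I (Z(d, p) = sqrt(-4) = 2*I)
x(H) = -8
Z(-1, 15) + x(-10)*(-47) = 2*I - 8*(-47) = 2*I + 376 = 376 + 2*I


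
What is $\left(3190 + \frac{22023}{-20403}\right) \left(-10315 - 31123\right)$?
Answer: $- \frac{299567028954}{2267} \approx -1.3214 \cdot 10^{8}$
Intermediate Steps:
$\left(3190 + \frac{22023}{-20403}\right) \left(-10315 - 31123\right) = \left(3190 + 22023 \left(- \frac{1}{20403}\right)\right) \left(-41438\right) = \left(3190 - \frac{2447}{2267}\right) \left(-41438\right) = \frac{7229283}{2267} \left(-41438\right) = - \frac{299567028954}{2267}$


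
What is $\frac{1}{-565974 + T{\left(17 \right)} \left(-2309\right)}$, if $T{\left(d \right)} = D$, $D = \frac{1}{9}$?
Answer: $- \frac{9}{5096075} \approx -1.7661 \cdot 10^{-6}$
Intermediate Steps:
$D = \frac{1}{9} \approx 0.11111$
$T{\left(d \right)} = \frac{1}{9}$
$\frac{1}{-565974 + T{\left(17 \right)} \left(-2309\right)} = \frac{1}{-565974 + \frac{1}{9} \left(-2309\right)} = \frac{1}{-565974 - \frac{2309}{9}} = \frac{1}{- \frac{5096075}{9}} = - \frac{9}{5096075}$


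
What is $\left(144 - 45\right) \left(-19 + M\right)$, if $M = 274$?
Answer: $25245$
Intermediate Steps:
$\left(144 - 45\right) \left(-19 + M\right) = \left(144 - 45\right) \left(-19 + 274\right) = 99 \cdot 255 = 25245$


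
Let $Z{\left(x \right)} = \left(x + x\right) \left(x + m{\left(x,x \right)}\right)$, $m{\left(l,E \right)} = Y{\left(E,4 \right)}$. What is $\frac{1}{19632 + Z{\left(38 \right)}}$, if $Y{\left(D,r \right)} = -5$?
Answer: $\frac{1}{22140} \approx 4.5167 \cdot 10^{-5}$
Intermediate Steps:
$m{\left(l,E \right)} = -5$
$Z{\left(x \right)} = 2 x \left(-5 + x\right)$ ($Z{\left(x \right)} = \left(x + x\right) \left(x - 5\right) = 2 x \left(-5 + x\right)$)
$\frac{1}{19632 + Z{\left(38 \right)}} = \frac{1}{19632 + 2 \cdot 38 \left(-5 + 38\right)} = \frac{1}{19632 + 2 \cdot 38 \cdot 33} = \frac{1}{19632 + 2508} = \frac{1}{22140}$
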